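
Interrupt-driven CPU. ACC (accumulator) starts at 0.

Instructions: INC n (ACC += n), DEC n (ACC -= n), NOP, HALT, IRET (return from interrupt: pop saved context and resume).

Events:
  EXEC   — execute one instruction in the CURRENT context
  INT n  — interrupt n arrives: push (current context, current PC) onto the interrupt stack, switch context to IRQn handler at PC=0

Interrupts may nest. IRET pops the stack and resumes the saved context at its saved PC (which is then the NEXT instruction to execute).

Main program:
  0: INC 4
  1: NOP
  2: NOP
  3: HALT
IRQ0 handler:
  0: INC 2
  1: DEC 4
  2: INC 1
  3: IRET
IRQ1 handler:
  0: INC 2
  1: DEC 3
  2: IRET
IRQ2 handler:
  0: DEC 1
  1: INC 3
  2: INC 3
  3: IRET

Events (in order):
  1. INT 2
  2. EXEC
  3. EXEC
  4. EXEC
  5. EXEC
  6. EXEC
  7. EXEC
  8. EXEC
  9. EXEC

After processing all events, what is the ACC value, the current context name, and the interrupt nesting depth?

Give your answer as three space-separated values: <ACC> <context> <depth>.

Event 1 (INT 2): INT 2 arrives: push (MAIN, PC=0), enter IRQ2 at PC=0 (depth now 1)
Event 2 (EXEC): [IRQ2] PC=0: DEC 1 -> ACC=-1
Event 3 (EXEC): [IRQ2] PC=1: INC 3 -> ACC=2
Event 4 (EXEC): [IRQ2] PC=2: INC 3 -> ACC=5
Event 5 (EXEC): [IRQ2] PC=3: IRET -> resume MAIN at PC=0 (depth now 0)
Event 6 (EXEC): [MAIN] PC=0: INC 4 -> ACC=9
Event 7 (EXEC): [MAIN] PC=1: NOP
Event 8 (EXEC): [MAIN] PC=2: NOP
Event 9 (EXEC): [MAIN] PC=3: HALT

Answer: 9 MAIN 0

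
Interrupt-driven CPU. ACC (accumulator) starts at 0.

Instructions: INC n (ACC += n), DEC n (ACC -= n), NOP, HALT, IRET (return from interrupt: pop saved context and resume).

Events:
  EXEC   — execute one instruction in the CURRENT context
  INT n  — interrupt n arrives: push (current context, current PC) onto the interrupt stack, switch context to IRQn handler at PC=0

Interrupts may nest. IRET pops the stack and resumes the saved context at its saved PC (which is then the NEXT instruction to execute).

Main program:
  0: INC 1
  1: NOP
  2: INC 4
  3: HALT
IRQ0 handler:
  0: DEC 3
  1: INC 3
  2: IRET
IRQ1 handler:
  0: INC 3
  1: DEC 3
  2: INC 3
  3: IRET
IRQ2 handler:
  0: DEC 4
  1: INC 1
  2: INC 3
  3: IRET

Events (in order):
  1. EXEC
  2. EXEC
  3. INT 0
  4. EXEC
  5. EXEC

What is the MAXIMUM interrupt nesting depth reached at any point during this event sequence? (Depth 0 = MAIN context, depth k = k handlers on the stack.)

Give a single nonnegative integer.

Event 1 (EXEC): [MAIN] PC=0: INC 1 -> ACC=1 [depth=0]
Event 2 (EXEC): [MAIN] PC=1: NOP [depth=0]
Event 3 (INT 0): INT 0 arrives: push (MAIN, PC=2), enter IRQ0 at PC=0 (depth now 1) [depth=1]
Event 4 (EXEC): [IRQ0] PC=0: DEC 3 -> ACC=-2 [depth=1]
Event 5 (EXEC): [IRQ0] PC=1: INC 3 -> ACC=1 [depth=1]
Max depth observed: 1

Answer: 1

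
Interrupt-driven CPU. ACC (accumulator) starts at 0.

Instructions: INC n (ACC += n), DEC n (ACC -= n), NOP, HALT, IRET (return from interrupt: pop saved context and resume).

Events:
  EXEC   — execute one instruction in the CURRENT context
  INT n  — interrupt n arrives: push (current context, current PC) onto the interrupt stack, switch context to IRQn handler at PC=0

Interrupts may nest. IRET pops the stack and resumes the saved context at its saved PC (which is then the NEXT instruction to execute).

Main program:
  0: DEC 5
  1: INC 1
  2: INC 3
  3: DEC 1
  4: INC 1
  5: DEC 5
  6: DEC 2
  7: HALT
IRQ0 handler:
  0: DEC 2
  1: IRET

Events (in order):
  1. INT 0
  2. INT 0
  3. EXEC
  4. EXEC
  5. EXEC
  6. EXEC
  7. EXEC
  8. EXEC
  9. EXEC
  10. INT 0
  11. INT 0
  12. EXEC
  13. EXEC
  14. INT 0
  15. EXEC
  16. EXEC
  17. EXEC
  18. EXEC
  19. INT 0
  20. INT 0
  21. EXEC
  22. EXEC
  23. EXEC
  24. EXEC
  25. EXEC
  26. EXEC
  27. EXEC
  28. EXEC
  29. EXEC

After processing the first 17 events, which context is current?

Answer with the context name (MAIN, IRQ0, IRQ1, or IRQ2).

Answer: IRQ0

Derivation:
Event 1 (INT 0): INT 0 arrives: push (MAIN, PC=0), enter IRQ0 at PC=0 (depth now 1)
Event 2 (INT 0): INT 0 arrives: push (IRQ0, PC=0), enter IRQ0 at PC=0 (depth now 2)
Event 3 (EXEC): [IRQ0] PC=0: DEC 2 -> ACC=-2
Event 4 (EXEC): [IRQ0] PC=1: IRET -> resume IRQ0 at PC=0 (depth now 1)
Event 5 (EXEC): [IRQ0] PC=0: DEC 2 -> ACC=-4
Event 6 (EXEC): [IRQ0] PC=1: IRET -> resume MAIN at PC=0 (depth now 0)
Event 7 (EXEC): [MAIN] PC=0: DEC 5 -> ACC=-9
Event 8 (EXEC): [MAIN] PC=1: INC 1 -> ACC=-8
Event 9 (EXEC): [MAIN] PC=2: INC 3 -> ACC=-5
Event 10 (INT 0): INT 0 arrives: push (MAIN, PC=3), enter IRQ0 at PC=0 (depth now 1)
Event 11 (INT 0): INT 0 arrives: push (IRQ0, PC=0), enter IRQ0 at PC=0 (depth now 2)
Event 12 (EXEC): [IRQ0] PC=0: DEC 2 -> ACC=-7
Event 13 (EXEC): [IRQ0] PC=1: IRET -> resume IRQ0 at PC=0 (depth now 1)
Event 14 (INT 0): INT 0 arrives: push (IRQ0, PC=0), enter IRQ0 at PC=0 (depth now 2)
Event 15 (EXEC): [IRQ0] PC=0: DEC 2 -> ACC=-9
Event 16 (EXEC): [IRQ0] PC=1: IRET -> resume IRQ0 at PC=0 (depth now 1)
Event 17 (EXEC): [IRQ0] PC=0: DEC 2 -> ACC=-11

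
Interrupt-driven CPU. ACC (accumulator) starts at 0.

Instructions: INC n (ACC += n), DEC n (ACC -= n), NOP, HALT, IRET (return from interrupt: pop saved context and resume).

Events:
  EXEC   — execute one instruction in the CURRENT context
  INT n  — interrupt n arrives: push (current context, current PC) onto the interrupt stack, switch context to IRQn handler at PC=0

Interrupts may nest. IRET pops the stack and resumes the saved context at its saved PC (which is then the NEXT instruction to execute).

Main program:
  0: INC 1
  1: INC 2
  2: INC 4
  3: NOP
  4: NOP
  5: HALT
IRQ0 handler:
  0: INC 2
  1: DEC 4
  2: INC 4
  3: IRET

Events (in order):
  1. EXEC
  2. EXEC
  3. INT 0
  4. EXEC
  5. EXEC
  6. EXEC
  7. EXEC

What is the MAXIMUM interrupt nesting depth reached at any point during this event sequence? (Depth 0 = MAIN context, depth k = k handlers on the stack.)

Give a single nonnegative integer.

Event 1 (EXEC): [MAIN] PC=0: INC 1 -> ACC=1 [depth=0]
Event 2 (EXEC): [MAIN] PC=1: INC 2 -> ACC=3 [depth=0]
Event 3 (INT 0): INT 0 arrives: push (MAIN, PC=2), enter IRQ0 at PC=0 (depth now 1) [depth=1]
Event 4 (EXEC): [IRQ0] PC=0: INC 2 -> ACC=5 [depth=1]
Event 5 (EXEC): [IRQ0] PC=1: DEC 4 -> ACC=1 [depth=1]
Event 6 (EXEC): [IRQ0] PC=2: INC 4 -> ACC=5 [depth=1]
Event 7 (EXEC): [IRQ0] PC=3: IRET -> resume MAIN at PC=2 (depth now 0) [depth=0]
Max depth observed: 1

Answer: 1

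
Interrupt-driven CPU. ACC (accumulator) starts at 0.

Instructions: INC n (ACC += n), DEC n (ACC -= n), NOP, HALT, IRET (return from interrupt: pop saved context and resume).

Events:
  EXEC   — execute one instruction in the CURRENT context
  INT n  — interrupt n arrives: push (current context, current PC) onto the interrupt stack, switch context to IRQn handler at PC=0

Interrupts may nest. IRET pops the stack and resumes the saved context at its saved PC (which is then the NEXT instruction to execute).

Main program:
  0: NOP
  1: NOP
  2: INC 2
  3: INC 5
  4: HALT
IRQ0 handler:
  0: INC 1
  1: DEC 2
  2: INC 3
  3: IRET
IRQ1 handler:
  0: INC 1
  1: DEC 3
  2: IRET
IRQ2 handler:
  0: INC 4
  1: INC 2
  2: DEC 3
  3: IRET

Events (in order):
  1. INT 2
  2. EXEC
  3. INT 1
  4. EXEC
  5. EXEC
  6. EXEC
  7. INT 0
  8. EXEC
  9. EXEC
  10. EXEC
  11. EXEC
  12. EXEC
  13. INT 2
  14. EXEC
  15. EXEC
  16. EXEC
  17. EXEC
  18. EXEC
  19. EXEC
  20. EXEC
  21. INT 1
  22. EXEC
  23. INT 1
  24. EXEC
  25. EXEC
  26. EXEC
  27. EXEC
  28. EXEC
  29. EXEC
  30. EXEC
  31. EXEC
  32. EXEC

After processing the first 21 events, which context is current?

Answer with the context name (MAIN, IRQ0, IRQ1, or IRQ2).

Answer: IRQ1

Derivation:
Event 1 (INT 2): INT 2 arrives: push (MAIN, PC=0), enter IRQ2 at PC=0 (depth now 1)
Event 2 (EXEC): [IRQ2] PC=0: INC 4 -> ACC=4
Event 3 (INT 1): INT 1 arrives: push (IRQ2, PC=1), enter IRQ1 at PC=0 (depth now 2)
Event 4 (EXEC): [IRQ1] PC=0: INC 1 -> ACC=5
Event 5 (EXEC): [IRQ1] PC=1: DEC 3 -> ACC=2
Event 6 (EXEC): [IRQ1] PC=2: IRET -> resume IRQ2 at PC=1 (depth now 1)
Event 7 (INT 0): INT 0 arrives: push (IRQ2, PC=1), enter IRQ0 at PC=0 (depth now 2)
Event 8 (EXEC): [IRQ0] PC=0: INC 1 -> ACC=3
Event 9 (EXEC): [IRQ0] PC=1: DEC 2 -> ACC=1
Event 10 (EXEC): [IRQ0] PC=2: INC 3 -> ACC=4
Event 11 (EXEC): [IRQ0] PC=3: IRET -> resume IRQ2 at PC=1 (depth now 1)
Event 12 (EXEC): [IRQ2] PC=1: INC 2 -> ACC=6
Event 13 (INT 2): INT 2 arrives: push (IRQ2, PC=2), enter IRQ2 at PC=0 (depth now 2)
Event 14 (EXEC): [IRQ2] PC=0: INC 4 -> ACC=10
Event 15 (EXEC): [IRQ2] PC=1: INC 2 -> ACC=12
Event 16 (EXEC): [IRQ2] PC=2: DEC 3 -> ACC=9
Event 17 (EXEC): [IRQ2] PC=3: IRET -> resume IRQ2 at PC=2 (depth now 1)
Event 18 (EXEC): [IRQ2] PC=2: DEC 3 -> ACC=6
Event 19 (EXEC): [IRQ2] PC=3: IRET -> resume MAIN at PC=0 (depth now 0)
Event 20 (EXEC): [MAIN] PC=0: NOP
Event 21 (INT 1): INT 1 arrives: push (MAIN, PC=1), enter IRQ1 at PC=0 (depth now 1)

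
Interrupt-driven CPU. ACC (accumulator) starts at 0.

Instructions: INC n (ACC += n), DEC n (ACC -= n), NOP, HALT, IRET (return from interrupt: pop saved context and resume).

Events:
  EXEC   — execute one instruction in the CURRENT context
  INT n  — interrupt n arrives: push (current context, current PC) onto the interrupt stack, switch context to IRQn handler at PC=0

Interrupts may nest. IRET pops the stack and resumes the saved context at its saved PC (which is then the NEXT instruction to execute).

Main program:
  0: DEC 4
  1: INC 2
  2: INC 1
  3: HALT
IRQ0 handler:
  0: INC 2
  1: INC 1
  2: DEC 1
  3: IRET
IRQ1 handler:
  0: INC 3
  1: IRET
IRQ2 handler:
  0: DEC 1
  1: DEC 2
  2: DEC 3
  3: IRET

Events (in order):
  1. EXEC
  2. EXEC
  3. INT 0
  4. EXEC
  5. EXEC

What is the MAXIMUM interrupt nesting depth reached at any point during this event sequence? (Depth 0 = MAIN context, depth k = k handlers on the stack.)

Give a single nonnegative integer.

Event 1 (EXEC): [MAIN] PC=0: DEC 4 -> ACC=-4 [depth=0]
Event 2 (EXEC): [MAIN] PC=1: INC 2 -> ACC=-2 [depth=0]
Event 3 (INT 0): INT 0 arrives: push (MAIN, PC=2), enter IRQ0 at PC=0 (depth now 1) [depth=1]
Event 4 (EXEC): [IRQ0] PC=0: INC 2 -> ACC=0 [depth=1]
Event 5 (EXEC): [IRQ0] PC=1: INC 1 -> ACC=1 [depth=1]
Max depth observed: 1

Answer: 1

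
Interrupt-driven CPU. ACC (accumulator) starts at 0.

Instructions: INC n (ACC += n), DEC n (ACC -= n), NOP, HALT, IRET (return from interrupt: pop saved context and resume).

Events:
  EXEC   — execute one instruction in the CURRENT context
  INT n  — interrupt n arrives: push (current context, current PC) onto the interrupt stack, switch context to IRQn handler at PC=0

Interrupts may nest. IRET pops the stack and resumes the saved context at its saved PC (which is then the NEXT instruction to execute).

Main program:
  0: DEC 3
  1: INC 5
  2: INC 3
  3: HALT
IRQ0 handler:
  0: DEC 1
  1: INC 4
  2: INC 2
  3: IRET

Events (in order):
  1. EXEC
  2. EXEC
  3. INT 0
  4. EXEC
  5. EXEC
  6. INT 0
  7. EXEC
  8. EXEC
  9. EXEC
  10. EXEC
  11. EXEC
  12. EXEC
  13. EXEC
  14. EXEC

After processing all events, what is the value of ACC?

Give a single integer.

Event 1 (EXEC): [MAIN] PC=0: DEC 3 -> ACC=-3
Event 2 (EXEC): [MAIN] PC=1: INC 5 -> ACC=2
Event 3 (INT 0): INT 0 arrives: push (MAIN, PC=2), enter IRQ0 at PC=0 (depth now 1)
Event 4 (EXEC): [IRQ0] PC=0: DEC 1 -> ACC=1
Event 5 (EXEC): [IRQ0] PC=1: INC 4 -> ACC=5
Event 6 (INT 0): INT 0 arrives: push (IRQ0, PC=2), enter IRQ0 at PC=0 (depth now 2)
Event 7 (EXEC): [IRQ0] PC=0: DEC 1 -> ACC=4
Event 8 (EXEC): [IRQ0] PC=1: INC 4 -> ACC=8
Event 9 (EXEC): [IRQ0] PC=2: INC 2 -> ACC=10
Event 10 (EXEC): [IRQ0] PC=3: IRET -> resume IRQ0 at PC=2 (depth now 1)
Event 11 (EXEC): [IRQ0] PC=2: INC 2 -> ACC=12
Event 12 (EXEC): [IRQ0] PC=3: IRET -> resume MAIN at PC=2 (depth now 0)
Event 13 (EXEC): [MAIN] PC=2: INC 3 -> ACC=15
Event 14 (EXEC): [MAIN] PC=3: HALT

Answer: 15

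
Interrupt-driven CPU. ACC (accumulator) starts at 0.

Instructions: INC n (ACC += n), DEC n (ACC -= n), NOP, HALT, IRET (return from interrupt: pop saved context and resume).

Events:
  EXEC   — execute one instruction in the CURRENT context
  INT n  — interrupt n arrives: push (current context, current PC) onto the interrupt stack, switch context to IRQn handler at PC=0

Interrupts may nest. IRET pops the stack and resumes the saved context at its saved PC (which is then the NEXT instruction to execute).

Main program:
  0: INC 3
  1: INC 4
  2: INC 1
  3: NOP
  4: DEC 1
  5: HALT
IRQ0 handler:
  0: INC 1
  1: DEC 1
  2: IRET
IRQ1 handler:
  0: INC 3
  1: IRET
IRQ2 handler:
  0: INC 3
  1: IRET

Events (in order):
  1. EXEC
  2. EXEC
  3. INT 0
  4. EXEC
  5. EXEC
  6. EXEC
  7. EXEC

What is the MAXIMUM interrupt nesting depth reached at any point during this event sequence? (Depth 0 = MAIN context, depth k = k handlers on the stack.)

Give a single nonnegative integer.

Event 1 (EXEC): [MAIN] PC=0: INC 3 -> ACC=3 [depth=0]
Event 2 (EXEC): [MAIN] PC=1: INC 4 -> ACC=7 [depth=0]
Event 3 (INT 0): INT 0 arrives: push (MAIN, PC=2), enter IRQ0 at PC=0 (depth now 1) [depth=1]
Event 4 (EXEC): [IRQ0] PC=0: INC 1 -> ACC=8 [depth=1]
Event 5 (EXEC): [IRQ0] PC=1: DEC 1 -> ACC=7 [depth=1]
Event 6 (EXEC): [IRQ0] PC=2: IRET -> resume MAIN at PC=2 (depth now 0) [depth=0]
Event 7 (EXEC): [MAIN] PC=2: INC 1 -> ACC=8 [depth=0]
Max depth observed: 1

Answer: 1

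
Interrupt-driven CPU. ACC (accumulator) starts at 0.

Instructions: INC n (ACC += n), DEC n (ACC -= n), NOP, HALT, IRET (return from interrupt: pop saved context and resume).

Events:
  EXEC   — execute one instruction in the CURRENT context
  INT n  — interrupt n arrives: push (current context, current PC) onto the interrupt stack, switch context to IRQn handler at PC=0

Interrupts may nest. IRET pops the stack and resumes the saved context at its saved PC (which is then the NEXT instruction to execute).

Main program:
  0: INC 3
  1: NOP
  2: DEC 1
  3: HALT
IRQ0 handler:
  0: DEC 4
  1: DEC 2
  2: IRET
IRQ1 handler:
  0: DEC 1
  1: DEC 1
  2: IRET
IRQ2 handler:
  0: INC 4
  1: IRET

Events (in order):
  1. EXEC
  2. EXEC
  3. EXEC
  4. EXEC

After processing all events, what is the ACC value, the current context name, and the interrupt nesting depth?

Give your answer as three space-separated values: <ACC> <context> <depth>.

Answer: 2 MAIN 0

Derivation:
Event 1 (EXEC): [MAIN] PC=0: INC 3 -> ACC=3
Event 2 (EXEC): [MAIN] PC=1: NOP
Event 3 (EXEC): [MAIN] PC=2: DEC 1 -> ACC=2
Event 4 (EXEC): [MAIN] PC=3: HALT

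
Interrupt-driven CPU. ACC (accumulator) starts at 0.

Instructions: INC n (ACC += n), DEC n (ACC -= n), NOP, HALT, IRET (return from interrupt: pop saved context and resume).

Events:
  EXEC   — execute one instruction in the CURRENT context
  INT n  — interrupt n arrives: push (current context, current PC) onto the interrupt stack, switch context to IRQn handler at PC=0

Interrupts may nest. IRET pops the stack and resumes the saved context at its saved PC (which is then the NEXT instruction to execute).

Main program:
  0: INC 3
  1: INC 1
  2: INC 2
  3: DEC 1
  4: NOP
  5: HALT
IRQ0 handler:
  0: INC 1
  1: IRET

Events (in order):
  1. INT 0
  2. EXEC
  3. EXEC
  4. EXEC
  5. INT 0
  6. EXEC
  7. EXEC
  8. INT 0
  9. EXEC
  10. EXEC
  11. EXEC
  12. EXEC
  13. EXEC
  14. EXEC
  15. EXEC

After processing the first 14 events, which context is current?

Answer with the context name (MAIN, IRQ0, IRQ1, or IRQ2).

Answer: MAIN

Derivation:
Event 1 (INT 0): INT 0 arrives: push (MAIN, PC=0), enter IRQ0 at PC=0 (depth now 1)
Event 2 (EXEC): [IRQ0] PC=0: INC 1 -> ACC=1
Event 3 (EXEC): [IRQ0] PC=1: IRET -> resume MAIN at PC=0 (depth now 0)
Event 4 (EXEC): [MAIN] PC=0: INC 3 -> ACC=4
Event 5 (INT 0): INT 0 arrives: push (MAIN, PC=1), enter IRQ0 at PC=0 (depth now 1)
Event 6 (EXEC): [IRQ0] PC=0: INC 1 -> ACC=5
Event 7 (EXEC): [IRQ0] PC=1: IRET -> resume MAIN at PC=1 (depth now 0)
Event 8 (INT 0): INT 0 arrives: push (MAIN, PC=1), enter IRQ0 at PC=0 (depth now 1)
Event 9 (EXEC): [IRQ0] PC=0: INC 1 -> ACC=6
Event 10 (EXEC): [IRQ0] PC=1: IRET -> resume MAIN at PC=1 (depth now 0)
Event 11 (EXEC): [MAIN] PC=1: INC 1 -> ACC=7
Event 12 (EXEC): [MAIN] PC=2: INC 2 -> ACC=9
Event 13 (EXEC): [MAIN] PC=3: DEC 1 -> ACC=8
Event 14 (EXEC): [MAIN] PC=4: NOP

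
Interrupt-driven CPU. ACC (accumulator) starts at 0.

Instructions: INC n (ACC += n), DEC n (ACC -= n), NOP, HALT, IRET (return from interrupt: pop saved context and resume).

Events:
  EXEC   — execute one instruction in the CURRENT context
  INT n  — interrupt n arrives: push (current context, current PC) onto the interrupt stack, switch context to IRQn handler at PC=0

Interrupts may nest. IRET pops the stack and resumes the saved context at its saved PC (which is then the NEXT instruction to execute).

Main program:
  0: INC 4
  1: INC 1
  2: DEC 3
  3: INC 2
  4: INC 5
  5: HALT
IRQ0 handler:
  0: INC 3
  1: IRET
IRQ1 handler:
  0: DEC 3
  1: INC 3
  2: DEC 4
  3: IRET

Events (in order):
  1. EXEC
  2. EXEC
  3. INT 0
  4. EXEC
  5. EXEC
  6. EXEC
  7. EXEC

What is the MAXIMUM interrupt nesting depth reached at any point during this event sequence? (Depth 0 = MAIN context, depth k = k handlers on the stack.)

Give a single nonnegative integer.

Answer: 1

Derivation:
Event 1 (EXEC): [MAIN] PC=0: INC 4 -> ACC=4 [depth=0]
Event 2 (EXEC): [MAIN] PC=1: INC 1 -> ACC=5 [depth=0]
Event 3 (INT 0): INT 0 arrives: push (MAIN, PC=2), enter IRQ0 at PC=0 (depth now 1) [depth=1]
Event 4 (EXEC): [IRQ0] PC=0: INC 3 -> ACC=8 [depth=1]
Event 5 (EXEC): [IRQ0] PC=1: IRET -> resume MAIN at PC=2 (depth now 0) [depth=0]
Event 6 (EXEC): [MAIN] PC=2: DEC 3 -> ACC=5 [depth=0]
Event 7 (EXEC): [MAIN] PC=3: INC 2 -> ACC=7 [depth=0]
Max depth observed: 1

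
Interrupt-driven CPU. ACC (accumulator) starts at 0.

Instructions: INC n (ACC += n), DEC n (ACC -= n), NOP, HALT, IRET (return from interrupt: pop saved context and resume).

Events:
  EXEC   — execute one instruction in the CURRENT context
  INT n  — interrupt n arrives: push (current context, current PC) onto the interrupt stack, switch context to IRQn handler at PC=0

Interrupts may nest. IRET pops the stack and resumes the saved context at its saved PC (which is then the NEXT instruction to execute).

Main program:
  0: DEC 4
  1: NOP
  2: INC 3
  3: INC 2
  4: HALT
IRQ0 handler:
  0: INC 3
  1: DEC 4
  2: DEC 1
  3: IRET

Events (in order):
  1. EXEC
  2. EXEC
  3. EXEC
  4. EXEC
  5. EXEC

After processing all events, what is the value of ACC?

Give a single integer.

Answer: 1

Derivation:
Event 1 (EXEC): [MAIN] PC=0: DEC 4 -> ACC=-4
Event 2 (EXEC): [MAIN] PC=1: NOP
Event 3 (EXEC): [MAIN] PC=2: INC 3 -> ACC=-1
Event 4 (EXEC): [MAIN] PC=3: INC 2 -> ACC=1
Event 5 (EXEC): [MAIN] PC=4: HALT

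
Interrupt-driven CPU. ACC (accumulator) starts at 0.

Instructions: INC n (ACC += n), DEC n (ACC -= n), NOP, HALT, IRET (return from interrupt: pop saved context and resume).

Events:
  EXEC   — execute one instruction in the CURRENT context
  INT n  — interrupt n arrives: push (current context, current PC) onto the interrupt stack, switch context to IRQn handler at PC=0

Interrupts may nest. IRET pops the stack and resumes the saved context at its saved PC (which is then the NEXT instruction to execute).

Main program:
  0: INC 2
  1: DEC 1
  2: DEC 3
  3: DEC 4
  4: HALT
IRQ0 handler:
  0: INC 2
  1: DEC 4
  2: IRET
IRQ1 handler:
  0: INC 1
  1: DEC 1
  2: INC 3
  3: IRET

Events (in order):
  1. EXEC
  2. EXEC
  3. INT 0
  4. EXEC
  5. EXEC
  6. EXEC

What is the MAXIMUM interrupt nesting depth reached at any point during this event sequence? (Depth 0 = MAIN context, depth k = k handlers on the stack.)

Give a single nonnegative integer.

Answer: 1

Derivation:
Event 1 (EXEC): [MAIN] PC=0: INC 2 -> ACC=2 [depth=0]
Event 2 (EXEC): [MAIN] PC=1: DEC 1 -> ACC=1 [depth=0]
Event 3 (INT 0): INT 0 arrives: push (MAIN, PC=2), enter IRQ0 at PC=0 (depth now 1) [depth=1]
Event 4 (EXEC): [IRQ0] PC=0: INC 2 -> ACC=3 [depth=1]
Event 5 (EXEC): [IRQ0] PC=1: DEC 4 -> ACC=-1 [depth=1]
Event 6 (EXEC): [IRQ0] PC=2: IRET -> resume MAIN at PC=2 (depth now 0) [depth=0]
Max depth observed: 1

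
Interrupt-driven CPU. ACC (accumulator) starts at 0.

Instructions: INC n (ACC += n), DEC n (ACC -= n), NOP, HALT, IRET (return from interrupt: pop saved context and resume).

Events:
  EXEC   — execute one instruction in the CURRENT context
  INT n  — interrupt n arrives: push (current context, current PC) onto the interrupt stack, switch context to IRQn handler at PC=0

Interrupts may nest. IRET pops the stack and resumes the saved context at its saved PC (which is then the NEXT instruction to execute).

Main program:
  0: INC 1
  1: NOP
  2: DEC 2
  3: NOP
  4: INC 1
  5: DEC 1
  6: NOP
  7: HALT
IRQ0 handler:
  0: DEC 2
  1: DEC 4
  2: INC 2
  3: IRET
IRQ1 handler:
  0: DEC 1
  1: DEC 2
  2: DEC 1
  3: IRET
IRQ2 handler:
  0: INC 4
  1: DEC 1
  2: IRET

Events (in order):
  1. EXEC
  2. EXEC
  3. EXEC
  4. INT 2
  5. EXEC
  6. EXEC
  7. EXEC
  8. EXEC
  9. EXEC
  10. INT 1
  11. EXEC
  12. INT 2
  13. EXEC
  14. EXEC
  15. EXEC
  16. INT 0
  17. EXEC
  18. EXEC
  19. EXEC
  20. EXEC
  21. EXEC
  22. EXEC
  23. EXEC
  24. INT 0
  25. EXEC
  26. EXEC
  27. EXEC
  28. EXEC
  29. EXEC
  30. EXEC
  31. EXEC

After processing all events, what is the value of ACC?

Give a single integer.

Answer: -7

Derivation:
Event 1 (EXEC): [MAIN] PC=0: INC 1 -> ACC=1
Event 2 (EXEC): [MAIN] PC=1: NOP
Event 3 (EXEC): [MAIN] PC=2: DEC 2 -> ACC=-1
Event 4 (INT 2): INT 2 arrives: push (MAIN, PC=3), enter IRQ2 at PC=0 (depth now 1)
Event 5 (EXEC): [IRQ2] PC=0: INC 4 -> ACC=3
Event 6 (EXEC): [IRQ2] PC=1: DEC 1 -> ACC=2
Event 7 (EXEC): [IRQ2] PC=2: IRET -> resume MAIN at PC=3 (depth now 0)
Event 8 (EXEC): [MAIN] PC=3: NOP
Event 9 (EXEC): [MAIN] PC=4: INC 1 -> ACC=3
Event 10 (INT 1): INT 1 arrives: push (MAIN, PC=5), enter IRQ1 at PC=0 (depth now 1)
Event 11 (EXEC): [IRQ1] PC=0: DEC 1 -> ACC=2
Event 12 (INT 2): INT 2 arrives: push (IRQ1, PC=1), enter IRQ2 at PC=0 (depth now 2)
Event 13 (EXEC): [IRQ2] PC=0: INC 4 -> ACC=6
Event 14 (EXEC): [IRQ2] PC=1: DEC 1 -> ACC=5
Event 15 (EXEC): [IRQ2] PC=2: IRET -> resume IRQ1 at PC=1 (depth now 1)
Event 16 (INT 0): INT 0 arrives: push (IRQ1, PC=1), enter IRQ0 at PC=0 (depth now 2)
Event 17 (EXEC): [IRQ0] PC=0: DEC 2 -> ACC=3
Event 18 (EXEC): [IRQ0] PC=1: DEC 4 -> ACC=-1
Event 19 (EXEC): [IRQ0] PC=2: INC 2 -> ACC=1
Event 20 (EXEC): [IRQ0] PC=3: IRET -> resume IRQ1 at PC=1 (depth now 1)
Event 21 (EXEC): [IRQ1] PC=1: DEC 2 -> ACC=-1
Event 22 (EXEC): [IRQ1] PC=2: DEC 1 -> ACC=-2
Event 23 (EXEC): [IRQ1] PC=3: IRET -> resume MAIN at PC=5 (depth now 0)
Event 24 (INT 0): INT 0 arrives: push (MAIN, PC=5), enter IRQ0 at PC=0 (depth now 1)
Event 25 (EXEC): [IRQ0] PC=0: DEC 2 -> ACC=-4
Event 26 (EXEC): [IRQ0] PC=1: DEC 4 -> ACC=-8
Event 27 (EXEC): [IRQ0] PC=2: INC 2 -> ACC=-6
Event 28 (EXEC): [IRQ0] PC=3: IRET -> resume MAIN at PC=5 (depth now 0)
Event 29 (EXEC): [MAIN] PC=5: DEC 1 -> ACC=-7
Event 30 (EXEC): [MAIN] PC=6: NOP
Event 31 (EXEC): [MAIN] PC=7: HALT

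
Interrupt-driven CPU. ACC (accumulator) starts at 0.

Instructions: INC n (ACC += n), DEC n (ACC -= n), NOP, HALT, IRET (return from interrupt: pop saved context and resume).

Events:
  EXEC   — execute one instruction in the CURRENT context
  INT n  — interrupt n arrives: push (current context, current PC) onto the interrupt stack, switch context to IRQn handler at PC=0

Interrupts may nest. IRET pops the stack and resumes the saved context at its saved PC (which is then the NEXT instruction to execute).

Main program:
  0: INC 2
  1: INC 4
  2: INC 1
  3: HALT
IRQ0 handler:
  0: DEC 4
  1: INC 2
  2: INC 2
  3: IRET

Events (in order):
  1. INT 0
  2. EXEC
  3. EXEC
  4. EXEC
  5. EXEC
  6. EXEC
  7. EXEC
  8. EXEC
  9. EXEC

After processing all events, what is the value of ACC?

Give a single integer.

Answer: 7

Derivation:
Event 1 (INT 0): INT 0 arrives: push (MAIN, PC=0), enter IRQ0 at PC=0 (depth now 1)
Event 2 (EXEC): [IRQ0] PC=0: DEC 4 -> ACC=-4
Event 3 (EXEC): [IRQ0] PC=1: INC 2 -> ACC=-2
Event 4 (EXEC): [IRQ0] PC=2: INC 2 -> ACC=0
Event 5 (EXEC): [IRQ0] PC=3: IRET -> resume MAIN at PC=0 (depth now 0)
Event 6 (EXEC): [MAIN] PC=0: INC 2 -> ACC=2
Event 7 (EXEC): [MAIN] PC=1: INC 4 -> ACC=6
Event 8 (EXEC): [MAIN] PC=2: INC 1 -> ACC=7
Event 9 (EXEC): [MAIN] PC=3: HALT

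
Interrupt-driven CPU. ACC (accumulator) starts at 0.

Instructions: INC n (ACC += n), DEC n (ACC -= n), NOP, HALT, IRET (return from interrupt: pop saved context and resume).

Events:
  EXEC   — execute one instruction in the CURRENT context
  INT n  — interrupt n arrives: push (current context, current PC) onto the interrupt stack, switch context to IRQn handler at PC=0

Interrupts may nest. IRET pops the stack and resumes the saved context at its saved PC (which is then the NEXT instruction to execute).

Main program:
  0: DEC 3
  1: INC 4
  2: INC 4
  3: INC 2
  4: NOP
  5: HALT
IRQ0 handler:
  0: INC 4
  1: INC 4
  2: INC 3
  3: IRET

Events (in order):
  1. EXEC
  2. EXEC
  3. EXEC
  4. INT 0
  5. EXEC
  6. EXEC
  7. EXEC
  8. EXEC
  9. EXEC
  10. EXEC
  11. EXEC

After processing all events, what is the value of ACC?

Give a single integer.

Event 1 (EXEC): [MAIN] PC=0: DEC 3 -> ACC=-3
Event 2 (EXEC): [MAIN] PC=1: INC 4 -> ACC=1
Event 3 (EXEC): [MAIN] PC=2: INC 4 -> ACC=5
Event 4 (INT 0): INT 0 arrives: push (MAIN, PC=3), enter IRQ0 at PC=0 (depth now 1)
Event 5 (EXEC): [IRQ0] PC=0: INC 4 -> ACC=9
Event 6 (EXEC): [IRQ0] PC=1: INC 4 -> ACC=13
Event 7 (EXEC): [IRQ0] PC=2: INC 3 -> ACC=16
Event 8 (EXEC): [IRQ0] PC=3: IRET -> resume MAIN at PC=3 (depth now 0)
Event 9 (EXEC): [MAIN] PC=3: INC 2 -> ACC=18
Event 10 (EXEC): [MAIN] PC=4: NOP
Event 11 (EXEC): [MAIN] PC=5: HALT

Answer: 18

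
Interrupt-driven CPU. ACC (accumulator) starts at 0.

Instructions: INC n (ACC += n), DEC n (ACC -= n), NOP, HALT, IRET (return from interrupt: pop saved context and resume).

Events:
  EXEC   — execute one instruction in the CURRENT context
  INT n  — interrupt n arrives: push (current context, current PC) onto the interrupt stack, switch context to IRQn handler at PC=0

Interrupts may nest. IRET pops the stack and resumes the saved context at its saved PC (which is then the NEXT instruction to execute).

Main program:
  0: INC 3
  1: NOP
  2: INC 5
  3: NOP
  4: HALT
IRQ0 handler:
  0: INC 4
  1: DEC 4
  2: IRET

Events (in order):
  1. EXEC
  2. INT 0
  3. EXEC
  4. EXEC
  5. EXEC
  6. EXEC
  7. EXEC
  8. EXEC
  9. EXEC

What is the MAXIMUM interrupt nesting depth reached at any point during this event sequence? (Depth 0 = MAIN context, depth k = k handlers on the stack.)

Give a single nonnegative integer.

Event 1 (EXEC): [MAIN] PC=0: INC 3 -> ACC=3 [depth=0]
Event 2 (INT 0): INT 0 arrives: push (MAIN, PC=1), enter IRQ0 at PC=0 (depth now 1) [depth=1]
Event 3 (EXEC): [IRQ0] PC=0: INC 4 -> ACC=7 [depth=1]
Event 4 (EXEC): [IRQ0] PC=1: DEC 4 -> ACC=3 [depth=1]
Event 5 (EXEC): [IRQ0] PC=2: IRET -> resume MAIN at PC=1 (depth now 0) [depth=0]
Event 6 (EXEC): [MAIN] PC=1: NOP [depth=0]
Event 7 (EXEC): [MAIN] PC=2: INC 5 -> ACC=8 [depth=0]
Event 8 (EXEC): [MAIN] PC=3: NOP [depth=0]
Event 9 (EXEC): [MAIN] PC=4: HALT [depth=0]
Max depth observed: 1

Answer: 1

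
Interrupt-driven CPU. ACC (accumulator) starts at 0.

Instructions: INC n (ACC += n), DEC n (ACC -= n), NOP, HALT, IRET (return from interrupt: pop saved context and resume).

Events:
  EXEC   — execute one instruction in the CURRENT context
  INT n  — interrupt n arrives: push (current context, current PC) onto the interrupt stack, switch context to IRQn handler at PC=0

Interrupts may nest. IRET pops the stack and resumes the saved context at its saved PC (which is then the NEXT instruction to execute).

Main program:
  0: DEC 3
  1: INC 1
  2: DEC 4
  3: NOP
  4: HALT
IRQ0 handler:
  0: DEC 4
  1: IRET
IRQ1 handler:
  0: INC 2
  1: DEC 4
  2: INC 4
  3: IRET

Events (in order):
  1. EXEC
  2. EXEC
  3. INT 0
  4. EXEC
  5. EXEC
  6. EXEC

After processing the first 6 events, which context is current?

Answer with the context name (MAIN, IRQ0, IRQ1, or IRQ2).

Answer: MAIN

Derivation:
Event 1 (EXEC): [MAIN] PC=0: DEC 3 -> ACC=-3
Event 2 (EXEC): [MAIN] PC=1: INC 1 -> ACC=-2
Event 3 (INT 0): INT 0 arrives: push (MAIN, PC=2), enter IRQ0 at PC=0 (depth now 1)
Event 4 (EXEC): [IRQ0] PC=0: DEC 4 -> ACC=-6
Event 5 (EXEC): [IRQ0] PC=1: IRET -> resume MAIN at PC=2 (depth now 0)
Event 6 (EXEC): [MAIN] PC=2: DEC 4 -> ACC=-10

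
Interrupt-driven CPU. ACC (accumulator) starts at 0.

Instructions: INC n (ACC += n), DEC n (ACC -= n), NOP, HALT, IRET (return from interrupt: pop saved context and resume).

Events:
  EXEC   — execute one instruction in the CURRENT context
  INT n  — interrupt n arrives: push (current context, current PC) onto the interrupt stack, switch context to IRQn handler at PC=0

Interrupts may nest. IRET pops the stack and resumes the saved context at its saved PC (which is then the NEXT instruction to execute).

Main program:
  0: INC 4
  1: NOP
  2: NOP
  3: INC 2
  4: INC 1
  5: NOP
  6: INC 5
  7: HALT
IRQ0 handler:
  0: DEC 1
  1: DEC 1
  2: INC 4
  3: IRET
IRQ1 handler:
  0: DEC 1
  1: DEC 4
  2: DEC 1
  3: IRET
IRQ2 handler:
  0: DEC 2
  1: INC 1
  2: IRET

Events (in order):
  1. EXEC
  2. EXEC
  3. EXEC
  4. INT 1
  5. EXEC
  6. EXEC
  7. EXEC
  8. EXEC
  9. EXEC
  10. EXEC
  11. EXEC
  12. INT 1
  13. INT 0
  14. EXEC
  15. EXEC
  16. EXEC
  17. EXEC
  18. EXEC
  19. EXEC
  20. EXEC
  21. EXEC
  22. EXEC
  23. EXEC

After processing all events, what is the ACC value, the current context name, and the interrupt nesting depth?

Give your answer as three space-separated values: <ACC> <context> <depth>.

Event 1 (EXEC): [MAIN] PC=0: INC 4 -> ACC=4
Event 2 (EXEC): [MAIN] PC=1: NOP
Event 3 (EXEC): [MAIN] PC=2: NOP
Event 4 (INT 1): INT 1 arrives: push (MAIN, PC=3), enter IRQ1 at PC=0 (depth now 1)
Event 5 (EXEC): [IRQ1] PC=0: DEC 1 -> ACC=3
Event 6 (EXEC): [IRQ1] PC=1: DEC 4 -> ACC=-1
Event 7 (EXEC): [IRQ1] PC=2: DEC 1 -> ACC=-2
Event 8 (EXEC): [IRQ1] PC=3: IRET -> resume MAIN at PC=3 (depth now 0)
Event 9 (EXEC): [MAIN] PC=3: INC 2 -> ACC=0
Event 10 (EXEC): [MAIN] PC=4: INC 1 -> ACC=1
Event 11 (EXEC): [MAIN] PC=5: NOP
Event 12 (INT 1): INT 1 arrives: push (MAIN, PC=6), enter IRQ1 at PC=0 (depth now 1)
Event 13 (INT 0): INT 0 arrives: push (IRQ1, PC=0), enter IRQ0 at PC=0 (depth now 2)
Event 14 (EXEC): [IRQ0] PC=0: DEC 1 -> ACC=0
Event 15 (EXEC): [IRQ0] PC=1: DEC 1 -> ACC=-1
Event 16 (EXEC): [IRQ0] PC=2: INC 4 -> ACC=3
Event 17 (EXEC): [IRQ0] PC=3: IRET -> resume IRQ1 at PC=0 (depth now 1)
Event 18 (EXEC): [IRQ1] PC=0: DEC 1 -> ACC=2
Event 19 (EXEC): [IRQ1] PC=1: DEC 4 -> ACC=-2
Event 20 (EXEC): [IRQ1] PC=2: DEC 1 -> ACC=-3
Event 21 (EXEC): [IRQ1] PC=3: IRET -> resume MAIN at PC=6 (depth now 0)
Event 22 (EXEC): [MAIN] PC=6: INC 5 -> ACC=2
Event 23 (EXEC): [MAIN] PC=7: HALT

Answer: 2 MAIN 0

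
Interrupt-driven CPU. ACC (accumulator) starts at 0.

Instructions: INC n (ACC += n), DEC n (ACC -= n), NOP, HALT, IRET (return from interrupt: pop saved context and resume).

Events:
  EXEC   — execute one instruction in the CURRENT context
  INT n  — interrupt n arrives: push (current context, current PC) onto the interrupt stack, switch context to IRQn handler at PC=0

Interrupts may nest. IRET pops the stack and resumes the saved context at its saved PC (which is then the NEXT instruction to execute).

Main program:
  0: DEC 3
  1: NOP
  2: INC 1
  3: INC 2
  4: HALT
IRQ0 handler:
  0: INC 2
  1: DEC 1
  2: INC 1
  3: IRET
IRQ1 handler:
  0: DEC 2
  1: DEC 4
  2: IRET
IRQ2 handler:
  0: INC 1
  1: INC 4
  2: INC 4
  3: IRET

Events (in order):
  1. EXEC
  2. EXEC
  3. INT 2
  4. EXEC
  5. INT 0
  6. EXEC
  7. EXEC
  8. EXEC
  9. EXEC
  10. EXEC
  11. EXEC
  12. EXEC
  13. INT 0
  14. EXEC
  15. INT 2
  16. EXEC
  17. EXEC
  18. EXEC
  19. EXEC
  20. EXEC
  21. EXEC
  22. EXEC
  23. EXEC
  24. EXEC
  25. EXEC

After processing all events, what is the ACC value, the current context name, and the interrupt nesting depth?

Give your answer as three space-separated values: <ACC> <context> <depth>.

Answer: 22 MAIN 0

Derivation:
Event 1 (EXEC): [MAIN] PC=0: DEC 3 -> ACC=-3
Event 2 (EXEC): [MAIN] PC=1: NOP
Event 3 (INT 2): INT 2 arrives: push (MAIN, PC=2), enter IRQ2 at PC=0 (depth now 1)
Event 4 (EXEC): [IRQ2] PC=0: INC 1 -> ACC=-2
Event 5 (INT 0): INT 0 arrives: push (IRQ2, PC=1), enter IRQ0 at PC=0 (depth now 2)
Event 6 (EXEC): [IRQ0] PC=0: INC 2 -> ACC=0
Event 7 (EXEC): [IRQ0] PC=1: DEC 1 -> ACC=-1
Event 8 (EXEC): [IRQ0] PC=2: INC 1 -> ACC=0
Event 9 (EXEC): [IRQ0] PC=3: IRET -> resume IRQ2 at PC=1 (depth now 1)
Event 10 (EXEC): [IRQ2] PC=1: INC 4 -> ACC=4
Event 11 (EXEC): [IRQ2] PC=2: INC 4 -> ACC=8
Event 12 (EXEC): [IRQ2] PC=3: IRET -> resume MAIN at PC=2 (depth now 0)
Event 13 (INT 0): INT 0 arrives: push (MAIN, PC=2), enter IRQ0 at PC=0 (depth now 1)
Event 14 (EXEC): [IRQ0] PC=0: INC 2 -> ACC=10
Event 15 (INT 2): INT 2 arrives: push (IRQ0, PC=1), enter IRQ2 at PC=0 (depth now 2)
Event 16 (EXEC): [IRQ2] PC=0: INC 1 -> ACC=11
Event 17 (EXEC): [IRQ2] PC=1: INC 4 -> ACC=15
Event 18 (EXEC): [IRQ2] PC=2: INC 4 -> ACC=19
Event 19 (EXEC): [IRQ2] PC=3: IRET -> resume IRQ0 at PC=1 (depth now 1)
Event 20 (EXEC): [IRQ0] PC=1: DEC 1 -> ACC=18
Event 21 (EXEC): [IRQ0] PC=2: INC 1 -> ACC=19
Event 22 (EXEC): [IRQ0] PC=3: IRET -> resume MAIN at PC=2 (depth now 0)
Event 23 (EXEC): [MAIN] PC=2: INC 1 -> ACC=20
Event 24 (EXEC): [MAIN] PC=3: INC 2 -> ACC=22
Event 25 (EXEC): [MAIN] PC=4: HALT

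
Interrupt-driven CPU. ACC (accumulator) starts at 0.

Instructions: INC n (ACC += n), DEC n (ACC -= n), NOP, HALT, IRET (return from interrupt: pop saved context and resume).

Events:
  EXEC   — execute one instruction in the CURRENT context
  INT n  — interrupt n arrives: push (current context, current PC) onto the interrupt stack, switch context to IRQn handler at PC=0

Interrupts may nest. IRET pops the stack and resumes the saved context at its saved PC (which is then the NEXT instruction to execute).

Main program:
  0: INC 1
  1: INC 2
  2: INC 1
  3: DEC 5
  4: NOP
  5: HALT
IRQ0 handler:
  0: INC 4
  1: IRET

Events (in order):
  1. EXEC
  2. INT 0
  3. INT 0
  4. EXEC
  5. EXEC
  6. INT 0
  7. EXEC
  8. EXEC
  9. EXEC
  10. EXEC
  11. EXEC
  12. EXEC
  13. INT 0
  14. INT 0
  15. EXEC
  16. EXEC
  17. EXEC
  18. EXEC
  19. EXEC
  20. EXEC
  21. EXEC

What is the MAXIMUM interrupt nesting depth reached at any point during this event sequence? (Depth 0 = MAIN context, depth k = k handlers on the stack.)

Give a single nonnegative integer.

Event 1 (EXEC): [MAIN] PC=0: INC 1 -> ACC=1 [depth=0]
Event 2 (INT 0): INT 0 arrives: push (MAIN, PC=1), enter IRQ0 at PC=0 (depth now 1) [depth=1]
Event 3 (INT 0): INT 0 arrives: push (IRQ0, PC=0), enter IRQ0 at PC=0 (depth now 2) [depth=2]
Event 4 (EXEC): [IRQ0] PC=0: INC 4 -> ACC=5 [depth=2]
Event 5 (EXEC): [IRQ0] PC=1: IRET -> resume IRQ0 at PC=0 (depth now 1) [depth=1]
Event 6 (INT 0): INT 0 arrives: push (IRQ0, PC=0), enter IRQ0 at PC=0 (depth now 2) [depth=2]
Event 7 (EXEC): [IRQ0] PC=0: INC 4 -> ACC=9 [depth=2]
Event 8 (EXEC): [IRQ0] PC=1: IRET -> resume IRQ0 at PC=0 (depth now 1) [depth=1]
Event 9 (EXEC): [IRQ0] PC=0: INC 4 -> ACC=13 [depth=1]
Event 10 (EXEC): [IRQ0] PC=1: IRET -> resume MAIN at PC=1 (depth now 0) [depth=0]
Event 11 (EXEC): [MAIN] PC=1: INC 2 -> ACC=15 [depth=0]
Event 12 (EXEC): [MAIN] PC=2: INC 1 -> ACC=16 [depth=0]
Event 13 (INT 0): INT 0 arrives: push (MAIN, PC=3), enter IRQ0 at PC=0 (depth now 1) [depth=1]
Event 14 (INT 0): INT 0 arrives: push (IRQ0, PC=0), enter IRQ0 at PC=0 (depth now 2) [depth=2]
Event 15 (EXEC): [IRQ0] PC=0: INC 4 -> ACC=20 [depth=2]
Event 16 (EXEC): [IRQ0] PC=1: IRET -> resume IRQ0 at PC=0 (depth now 1) [depth=1]
Event 17 (EXEC): [IRQ0] PC=0: INC 4 -> ACC=24 [depth=1]
Event 18 (EXEC): [IRQ0] PC=1: IRET -> resume MAIN at PC=3 (depth now 0) [depth=0]
Event 19 (EXEC): [MAIN] PC=3: DEC 5 -> ACC=19 [depth=0]
Event 20 (EXEC): [MAIN] PC=4: NOP [depth=0]
Event 21 (EXEC): [MAIN] PC=5: HALT [depth=0]
Max depth observed: 2

Answer: 2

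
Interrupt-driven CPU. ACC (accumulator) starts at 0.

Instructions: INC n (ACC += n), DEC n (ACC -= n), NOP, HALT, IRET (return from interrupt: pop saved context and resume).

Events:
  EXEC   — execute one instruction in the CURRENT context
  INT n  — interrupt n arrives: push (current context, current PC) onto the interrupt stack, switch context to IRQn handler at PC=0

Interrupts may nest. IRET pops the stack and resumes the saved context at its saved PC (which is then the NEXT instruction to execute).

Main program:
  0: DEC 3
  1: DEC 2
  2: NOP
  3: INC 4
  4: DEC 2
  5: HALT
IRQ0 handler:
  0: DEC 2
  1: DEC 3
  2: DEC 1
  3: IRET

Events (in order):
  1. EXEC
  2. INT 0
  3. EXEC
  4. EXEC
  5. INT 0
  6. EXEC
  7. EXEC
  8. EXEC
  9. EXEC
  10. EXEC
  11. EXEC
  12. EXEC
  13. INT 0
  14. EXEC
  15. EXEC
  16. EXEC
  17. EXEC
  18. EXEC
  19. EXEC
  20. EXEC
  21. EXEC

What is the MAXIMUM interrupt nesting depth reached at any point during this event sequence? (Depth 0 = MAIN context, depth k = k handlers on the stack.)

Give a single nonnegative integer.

Event 1 (EXEC): [MAIN] PC=0: DEC 3 -> ACC=-3 [depth=0]
Event 2 (INT 0): INT 0 arrives: push (MAIN, PC=1), enter IRQ0 at PC=0 (depth now 1) [depth=1]
Event 3 (EXEC): [IRQ0] PC=0: DEC 2 -> ACC=-5 [depth=1]
Event 4 (EXEC): [IRQ0] PC=1: DEC 3 -> ACC=-8 [depth=1]
Event 5 (INT 0): INT 0 arrives: push (IRQ0, PC=2), enter IRQ0 at PC=0 (depth now 2) [depth=2]
Event 6 (EXEC): [IRQ0] PC=0: DEC 2 -> ACC=-10 [depth=2]
Event 7 (EXEC): [IRQ0] PC=1: DEC 3 -> ACC=-13 [depth=2]
Event 8 (EXEC): [IRQ0] PC=2: DEC 1 -> ACC=-14 [depth=2]
Event 9 (EXEC): [IRQ0] PC=3: IRET -> resume IRQ0 at PC=2 (depth now 1) [depth=1]
Event 10 (EXEC): [IRQ0] PC=2: DEC 1 -> ACC=-15 [depth=1]
Event 11 (EXEC): [IRQ0] PC=3: IRET -> resume MAIN at PC=1 (depth now 0) [depth=0]
Event 12 (EXEC): [MAIN] PC=1: DEC 2 -> ACC=-17 [depth=0]
Event 13 (INT 0): INT 0 arrives: push (MAIN, PC=2), enter IRQ0 at PC=0 (depth now 1) [depth=1]
Event 14 (EXEC): [IRQ0] PC=0: DEC 2 -> ACC=-19 [depth=1]
Event 15 (EXEC): [IRQ0] PC=1: DEC 3 -> ACC=-22 [depth=1]
Event 16 (EXEC): [IRQ0] PC=2: DEC 1 -> ACC=-23 [depth=1]
Event 17 (EXEC): [IRQ0] PC=3: IRET -> resume MAIN at PC=2 (depth now 0) [depth=0]
Event 18 (EXEC): [MAIN] PC=2: NOP [depth=0]
Event 19 (EXEC): [MAIN] PC=3: INC 4 -> ACC=-19 [depth=0]
Event 20 (EXEC): [MAIN] PC=4: DEC 2 -> ACC=-21 [depth=0]
Event 21 (EXEC): [MAIN] PC=5: HALT [depth=0]
Max depth observed: 2

Answer: 2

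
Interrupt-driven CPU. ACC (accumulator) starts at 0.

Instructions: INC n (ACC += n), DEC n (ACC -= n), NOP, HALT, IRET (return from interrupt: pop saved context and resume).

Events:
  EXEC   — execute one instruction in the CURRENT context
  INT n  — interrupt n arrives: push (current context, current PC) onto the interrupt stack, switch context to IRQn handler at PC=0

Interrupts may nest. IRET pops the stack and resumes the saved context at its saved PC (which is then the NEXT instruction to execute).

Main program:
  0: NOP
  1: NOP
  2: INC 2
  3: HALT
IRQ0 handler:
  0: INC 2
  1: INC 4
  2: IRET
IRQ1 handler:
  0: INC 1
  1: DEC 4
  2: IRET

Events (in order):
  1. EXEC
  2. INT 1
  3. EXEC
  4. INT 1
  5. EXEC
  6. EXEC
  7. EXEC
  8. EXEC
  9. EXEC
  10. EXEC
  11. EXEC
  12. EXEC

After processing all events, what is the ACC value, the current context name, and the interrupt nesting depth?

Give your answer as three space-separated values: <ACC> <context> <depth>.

Answer: -4 MAIN 0

Derivation:
Event 1 (EXEC): [MAIN] PC=0: NOP
Event 2 (INT 1): INT 1 arrives: push (MAIN, PC=1), enter IRQ1 at PC=0 (depth now 1)
Event 3 (EXEC): [IRQ1] PC=0: INC 1 -> ACC=1
Event 4 (INT 1): INT 1 arrives: push (IRQ1, PC=1), enter IRQ1 at PC=0 (depth now 2)
Event 5 (EXEC): [IRQ1] PC=0: INC 1 -> ACC=2
Event 6 (EXEC): [IRQ1] PC=1: DEC 4 -> ACC=-2
Event 7 (EXEC): [IRQ1] PC=2: IRET -> resume IRQ1 at PC=1 (depth now 1)
Event 8 (EXEC): [IRQ1] PC=1: DEC 4 -> ACC=-6
Event 9 (EXEC): [IRQ1] PC=2: IRET -> resume MAIN at PC=1 (depth now 0)
Event 10 (EXEC): [MAIN] PC=1: NOP
Event 11 (EXEC): [MAIN] PC=2: INC 2 -> ACC=-4
Event 12 (EXEC): [MAIN] PC=3: HALT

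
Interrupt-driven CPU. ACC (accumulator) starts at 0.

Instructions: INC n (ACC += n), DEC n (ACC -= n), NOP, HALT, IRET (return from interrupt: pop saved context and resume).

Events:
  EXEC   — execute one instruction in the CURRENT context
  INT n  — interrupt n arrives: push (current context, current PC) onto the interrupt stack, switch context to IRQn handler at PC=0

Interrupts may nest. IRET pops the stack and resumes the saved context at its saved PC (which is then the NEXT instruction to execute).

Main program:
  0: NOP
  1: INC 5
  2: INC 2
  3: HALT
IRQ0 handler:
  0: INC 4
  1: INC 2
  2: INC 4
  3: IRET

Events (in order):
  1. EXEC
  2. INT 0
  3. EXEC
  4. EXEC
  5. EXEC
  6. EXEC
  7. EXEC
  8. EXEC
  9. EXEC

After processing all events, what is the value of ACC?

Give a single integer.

Event 1 (EXEC): [MAIN] PC=0: NOP
Event 2 (INT 0): INT 0 arrives: push (MAIN, PC=1), enter IRQ0 at PC=0 (depth now 1)
Event 3 (EXEC): [IRQ0] PC=0: INC 4 -> ACC=4
Event 4 (EXEC): [IRQ0] PC=1: INC 2 -> ACC=6
Event 5 (EXEC): [IRQ0] PC=2: INC 4 -> ACC=10
Event 6 (EXEC): [IRQ0] PC=3: IRET -> resume MAIN at PC=1 (depth now 0)
Event 7 (EXEC): [MAIN] PC=1: INC 5 -> ACC=15
Event 8 (EXEC): [MAIN] PC=2: INC 2 -> ACC=17
Event 9 (EXEC): [MAIN] PC=3: HALT

Answer: 17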